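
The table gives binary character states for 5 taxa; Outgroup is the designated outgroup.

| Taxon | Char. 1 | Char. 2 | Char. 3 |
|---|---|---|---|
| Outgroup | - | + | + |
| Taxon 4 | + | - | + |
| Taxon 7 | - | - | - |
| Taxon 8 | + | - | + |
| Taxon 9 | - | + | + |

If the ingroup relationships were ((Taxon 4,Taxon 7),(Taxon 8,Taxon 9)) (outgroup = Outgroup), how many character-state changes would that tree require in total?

Map each character onto ((Taxon 4,Taxon 7),(Taxon 8,Taxon 9)) (rooted by Outgroup) and count the minimum state changes it requires (Fitch parsimony):
Char. 1: 2; Char. 2: 2; Char. 3: 1.
Total tree length = 5.

5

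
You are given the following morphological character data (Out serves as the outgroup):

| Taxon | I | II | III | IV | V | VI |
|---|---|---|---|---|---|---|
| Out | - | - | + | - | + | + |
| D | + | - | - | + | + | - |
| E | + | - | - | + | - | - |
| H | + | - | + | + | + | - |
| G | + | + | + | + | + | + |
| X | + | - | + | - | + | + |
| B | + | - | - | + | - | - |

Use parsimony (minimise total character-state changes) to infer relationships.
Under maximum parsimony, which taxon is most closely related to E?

Character polarity is set by the outgroup: the derived state is whichever differs from the outgroup's state, so for III, V, VI the derived state is '-', and for the remaining characters it is '+'.
I (derived state '+') is shared by all ingroup taxa — unites the whole ingroup.
II (derived state '+') is unique to G (autapomorphy; uninformative for grouping).
Only B, D, and E show the derived state '-' for III, supporting them as a clade.
IV (derived state '+') is shared by B, D, E, G, and H — a synapomorphy uniting that clade.
Only B and E show the derived state '-' for V, supporting them as a clade.
VI: derived state '-' in B, D, E, and H only — synapomorphy for {B, D, E, H}.
Most parsimonious ingroup topology: ((((D,(E,B)),H),G),X).
E and B form a cherry on this tree, so they are sister taxa.

B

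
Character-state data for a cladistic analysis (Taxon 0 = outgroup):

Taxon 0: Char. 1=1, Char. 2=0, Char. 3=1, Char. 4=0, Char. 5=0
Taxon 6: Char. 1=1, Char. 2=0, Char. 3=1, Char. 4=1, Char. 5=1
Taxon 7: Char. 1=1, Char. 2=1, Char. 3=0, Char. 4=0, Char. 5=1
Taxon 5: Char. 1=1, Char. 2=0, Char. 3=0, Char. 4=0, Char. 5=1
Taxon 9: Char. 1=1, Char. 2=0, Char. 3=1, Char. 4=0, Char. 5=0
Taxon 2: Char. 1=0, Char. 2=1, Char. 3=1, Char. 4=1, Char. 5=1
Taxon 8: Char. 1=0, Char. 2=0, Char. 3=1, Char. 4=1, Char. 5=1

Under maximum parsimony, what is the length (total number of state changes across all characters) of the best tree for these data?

Character polarity is set by the outgroup: the derived state is whichever differs from the outgroup's state, so for Char. 1, Char. 3 the derived state is '0', and for the remaining characters it is '1'.
Char. 1 (derived state '0') is shared by Taxon 2 and Taxon 8 — a synapomorphy uniting that clade.
Char. 2 (state '1') occurs in Taxon 2 and Taxon 7 but conflicts with the nesting implied by the other characters — most parsimoniously interpreted as homoplasy.
Char. 3 (derived state '0') is shared by Taxon 5 and Taxon 7 — a synapomorphy uniting that clade.
Char. 4: derived state '1' in Taxon 2, Taxon 6, and Taxon 8 only — synapomorphy for {Taxon 2, Taxon 6, Taxon 8}.
Char. 5 (derived state '1') is shared by Taxon 2, Taxon 5, Taxon 6, Taxon 7, and Taxon 8 — a synapomorphy uniting that clade.
Most parsimonious ingroup topology: (((Taxon 6,(Taxon 2,Taxon 8)),(Taxon 7,Taxon 5)),Taxon 9).
Changes per character on this tree: Char. 1: 1; Char. 2: 2; Char. 3: 1; Char. 4: 1; Char. 5: 1.
Total = 6.

6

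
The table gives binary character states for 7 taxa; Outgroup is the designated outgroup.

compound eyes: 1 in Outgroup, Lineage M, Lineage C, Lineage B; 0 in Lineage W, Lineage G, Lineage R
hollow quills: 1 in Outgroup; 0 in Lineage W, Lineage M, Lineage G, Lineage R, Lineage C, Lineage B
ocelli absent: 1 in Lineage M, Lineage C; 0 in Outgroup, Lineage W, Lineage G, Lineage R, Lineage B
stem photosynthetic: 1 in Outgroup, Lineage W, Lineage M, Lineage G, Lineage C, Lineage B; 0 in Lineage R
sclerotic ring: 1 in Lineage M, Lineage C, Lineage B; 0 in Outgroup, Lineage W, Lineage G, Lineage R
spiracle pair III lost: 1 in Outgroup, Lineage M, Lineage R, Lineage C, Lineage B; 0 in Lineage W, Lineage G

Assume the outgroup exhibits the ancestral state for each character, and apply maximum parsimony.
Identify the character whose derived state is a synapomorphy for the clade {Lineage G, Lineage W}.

spiracle pair III lost

Character polarity is set by the outgroup: the derived state is whichever differs from the outgroup's state, so for compound eyes, hollow quills, stem photosynthetic, spiracle pair III lost the derived state is '0', and for the remaining characters it is '1'.
compound eyes (derived state '0') is shared by Lineage G, Lineage R, and Lineage W — a synapomorphy uniting that clade.
All ingroup taxa share the derived state '0' for hollow quills; it defines the ingroup but does not resolve relationships within it.
ocelli absent: derived state '1' in Lineage C and Lineage M only — synapomorphy for {Lineage C, Lineage M}.
stem photosynthetic: derived state '0' in Lineage R only — an autapomorphy, so it tells us nothing about relationships among taxa.
sclerotic ring: derived state '1' in Lineage B, Lineage C, and Lineage M only — synapomorphy for {Lineage B, Lineage C, Lineage M}.
Only Lineage G and Lineage W show the derived state '0' for spiracle pair III lost, supporting them as a clade.
Most parsimonious ingroup topology: (((Lineage W,Lineage G),Lineage R),((Lineage M,Lineage C),Lineage B)).
The clade {Lineage G, Lineage W} is supported by spiracle pair III lost: its derived state '0' occurs in exactly those taxa and in no other taxon (including the outgroup).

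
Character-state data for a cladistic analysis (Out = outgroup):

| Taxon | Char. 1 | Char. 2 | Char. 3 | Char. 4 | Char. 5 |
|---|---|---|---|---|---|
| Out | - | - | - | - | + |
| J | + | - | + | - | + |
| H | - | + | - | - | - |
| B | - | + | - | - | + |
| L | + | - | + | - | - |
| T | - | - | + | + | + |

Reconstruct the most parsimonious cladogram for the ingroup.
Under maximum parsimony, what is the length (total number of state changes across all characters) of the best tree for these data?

Character polarity is set by the outgroup: the derived state is whichever differs from the outgroup's state, so for Char. 5 the derived state is '-', and for the remaining characters it is '+'.
Char. 1 (derived state '+') is shared by J and L — a synapomorphy uniting that clade.
Char. 2 (derived state '+') is shared by B and H — a synapomorphy uniting that clade.
Char. 3: derived state '+' in J, L, and T only — synapomorphy for {J, L, T}.
Char. 4 (derived state '+') is unique to T (autapomorphy; uninformative for grouping).
Char. 5 groups H and L, which is incompatible with the clades supported by the remaining characters; treating it as convergent (homoplasy) costs fewer steps than any alternative tree.
Most parsimonious ingroup topology: (((J,L),T),(H,B)).
Changes per character on this tree: Char. 1: 1; Char. 2: 1; Char. 3: 1; Char. 4: 1; Char. 5: 2.
Total = 6.

6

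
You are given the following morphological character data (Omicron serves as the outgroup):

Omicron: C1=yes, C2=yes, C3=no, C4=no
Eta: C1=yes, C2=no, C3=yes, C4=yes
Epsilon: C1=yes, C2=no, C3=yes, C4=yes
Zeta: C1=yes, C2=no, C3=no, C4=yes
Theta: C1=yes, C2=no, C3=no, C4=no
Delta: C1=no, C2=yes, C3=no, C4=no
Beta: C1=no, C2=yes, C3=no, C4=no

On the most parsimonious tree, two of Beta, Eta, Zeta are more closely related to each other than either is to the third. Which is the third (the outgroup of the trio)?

Character polarity is set by the outgroup: the derived state is whichever differs from the outgroup's state, so for C1, C2 the derived state is 'no', and for the remaining characters it is 'yes'.
C1 (derived state 'no') is shared by Beta and Delta — a synapomorphy uniting that clade.
C2 (derived state 'no') is shared by Epsilon, Eta, Theta, and Zeta — a synapomorphy uniting that clade.
Only Epsilon and Eta show the derived state 'yes' for C3, supporting them as a clade.
Only Epsilon, Eta, and Zeta show the derived state 'yes' for C4, supporting them as a clade.
Most parsimonious ingroup topology: ((((Eta,Epsilon),Zeta),Theta),(Delta,Beta)).
Eta and Zeta share a more recent common ancestor with each other than either does with Beta, so Beta is the least closely related of the three.

Beta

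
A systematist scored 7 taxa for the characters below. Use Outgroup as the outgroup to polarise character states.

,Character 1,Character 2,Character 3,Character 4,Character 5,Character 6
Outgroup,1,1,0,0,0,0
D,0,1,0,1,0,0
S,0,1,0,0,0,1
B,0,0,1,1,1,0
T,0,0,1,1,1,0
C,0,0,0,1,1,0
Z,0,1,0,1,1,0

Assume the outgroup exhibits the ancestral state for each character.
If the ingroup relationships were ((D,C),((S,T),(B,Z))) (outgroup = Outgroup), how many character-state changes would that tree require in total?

Map each character onto ((D,C),((S,T),(B,Z))) (rooted by Outgroup) and count the minimum state changes it requires (Fitch parsimony):
Character 1: 1; Character 2: 3; Character 3: 2; Character 4: 2; Character 5: 3; Character 6: 1.
Total tree length = 12.

12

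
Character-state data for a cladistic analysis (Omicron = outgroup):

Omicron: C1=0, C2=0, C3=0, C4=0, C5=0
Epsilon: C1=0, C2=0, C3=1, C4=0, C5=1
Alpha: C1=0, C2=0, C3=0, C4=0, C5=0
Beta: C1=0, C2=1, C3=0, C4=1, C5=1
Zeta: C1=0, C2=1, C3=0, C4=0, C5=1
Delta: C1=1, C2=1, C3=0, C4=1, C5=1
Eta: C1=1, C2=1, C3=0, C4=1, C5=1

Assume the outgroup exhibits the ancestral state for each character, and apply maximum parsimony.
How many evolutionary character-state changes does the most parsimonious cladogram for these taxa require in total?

The outgroup has state '0' for every character, so '1' is the derived state throughout.
C1 (derived state '1') is shared by Delta and Eta — a synapomorphy uniting that clade.
C2: derived state '1' in Beta, Delta, Eta, and Zeta only — synapomorphy for {Beta, Delta, Eta, Zeta}.
C3: derived state '1' in Epsilon only — an autapomorphy, so it tells us nothing about relationships among taxa.
Only Beta, Delta, and Eta show the derived state '1' for C4, supporting them as a clade.
Only Beta, Delta, Epsilon, Eta, and Zeta show the derived state '1' for C5, supporting them as a clade.
Most parsimonious ingroup topology: ((Epsilon,((Beta,(Delta,Eta)),Zeta)),Alpha).
Changes per character on this tree: C1: 1; C2: 1; C3: 1; C4: 1; C5: 1.
Total = 5.

5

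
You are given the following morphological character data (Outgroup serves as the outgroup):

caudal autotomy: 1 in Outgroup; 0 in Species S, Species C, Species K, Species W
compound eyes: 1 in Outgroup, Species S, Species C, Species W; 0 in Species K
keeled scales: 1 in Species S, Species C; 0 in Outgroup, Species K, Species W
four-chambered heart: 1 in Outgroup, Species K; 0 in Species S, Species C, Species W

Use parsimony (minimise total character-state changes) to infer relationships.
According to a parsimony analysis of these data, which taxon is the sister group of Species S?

Character polarity is set by the outgroup: the derived state is whichever differs from the outgroup's state, so for caudal autotomy, compound eyes, four-chambered heart the derived state is '0', and for the remaining characters it is '1'.
caudal autotomy (derived state '0') is shared by all ingroup taxa — unites the whole ingroup.
compound eyes (derived state '0') is unique to Species K (autapomorphy; uninformative for grouping).
keeled scales: derived state '1' in Species C and Species S only — synapomorphy for {Species C, Species S}.
four-chambered heart (derived state '0') is shared by Species C, Species S, and Species W — a synapomorphy uniting that clade.
Most parsimonious ingroup topology: (((Species S,Species C),Species W),Species K).
Species S and Species C form a cherry on this tree, so they are sister taxa.

Species C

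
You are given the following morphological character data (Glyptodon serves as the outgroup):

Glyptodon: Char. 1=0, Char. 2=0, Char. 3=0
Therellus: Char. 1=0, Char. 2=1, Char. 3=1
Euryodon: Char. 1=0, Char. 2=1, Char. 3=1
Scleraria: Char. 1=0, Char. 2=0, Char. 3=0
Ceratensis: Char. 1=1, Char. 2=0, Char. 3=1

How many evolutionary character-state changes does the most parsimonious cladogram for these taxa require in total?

The outgroup has state '0' for every character, so '1' is the derived state throughout.
Char. 1 (derived state '1') is unique to Ceratensis (autapomorphy; uninformative for grouping).
Only Euryodon and Therellus show the derived state '1' for Char. 2, supporting them as a clade.
Char. 3 (derived state '1') is shared by Ceratensis, Euryodon, and Therellus — a synapomorphy uniting that clade.
Most parsimonious ingroup topology: (((Therellus,Euryodon),Ceratensis),Scleraria).
Changes per character on this tree: Char. 1: 1; Char. 2: 1; Char. 3: 1.
Total = 3.

3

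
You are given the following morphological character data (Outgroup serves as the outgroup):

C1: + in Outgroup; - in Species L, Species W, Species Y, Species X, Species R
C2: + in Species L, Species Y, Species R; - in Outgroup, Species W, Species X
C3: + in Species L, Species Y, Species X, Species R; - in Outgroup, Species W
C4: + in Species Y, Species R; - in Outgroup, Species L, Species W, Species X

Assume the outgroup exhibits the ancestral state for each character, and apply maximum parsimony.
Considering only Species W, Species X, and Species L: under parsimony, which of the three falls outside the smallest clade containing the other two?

Species W

Character polarity is set by the outgroup: the derived state is whichever differs from the outgroup's state, so for C1 the derived state is '-', and for the remaining characters it is '+'.
All ingroup taxa share the derived state '-' for C1; it defines the ingroup but does not resolve relationships within it.
C2: derived state '+' in Species L, Species R, and Species Y only — synapomorphy for {Species L, Species R, Species Y}.
C3 (derived state '+') is shared by Species L, Species R, Species X, and Species Y — a synapomorphy uniting that clade.
C4 (derived state '+') is shared by Species R and Species Y — a synapomorphy uniting that clade.
Most parsimonious ingroup topology: (((Species L,(Species Y,Species R)),Species X),Species W).
Species X and Species L share a more recent common ancestor with each other than either does with Species W, so Species W is the least closely related of the three.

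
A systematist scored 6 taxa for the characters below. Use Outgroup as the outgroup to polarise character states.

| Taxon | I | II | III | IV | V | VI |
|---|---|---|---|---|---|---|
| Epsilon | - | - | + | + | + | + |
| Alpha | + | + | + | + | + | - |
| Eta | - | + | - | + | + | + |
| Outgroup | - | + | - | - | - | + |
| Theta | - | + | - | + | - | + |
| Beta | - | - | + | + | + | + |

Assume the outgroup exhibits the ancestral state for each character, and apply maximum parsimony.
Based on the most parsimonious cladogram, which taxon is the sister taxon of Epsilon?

Beta

Character polarity is set by the outgroup: the derived state is whichever differs from the outgroup's state, so for II, VI the derived state is '-', and for the remaining characters it is '+'.
I (derived state '+') is unique to Alpha (autapomorphy; uninformative for grouping).
II (derived state '-') is shared by Beta and Epsilon — a synapomorphy uniting that clade.
III (derived state '+') is shared by Alpha, Beta, and Epsilon — a synapomorphy uniting that clade.
IV (derived state '+') is shared by all ingroup taxa — unites the whole ingroup.
V (derived state '+') is shared by Alpha, Beta, Epsilon, and Eta — a synapomorphy uniting that clade.
VI (derived state '-') is unique to Alpha (autapomorphy; uninformative for grouping).
Most parsimonious ingroup topology: ((Eta,((Epsilon,Beta),Alpha)),Theta).
Epsilon and Beta form a cherry on this tree, so they are sister taxa.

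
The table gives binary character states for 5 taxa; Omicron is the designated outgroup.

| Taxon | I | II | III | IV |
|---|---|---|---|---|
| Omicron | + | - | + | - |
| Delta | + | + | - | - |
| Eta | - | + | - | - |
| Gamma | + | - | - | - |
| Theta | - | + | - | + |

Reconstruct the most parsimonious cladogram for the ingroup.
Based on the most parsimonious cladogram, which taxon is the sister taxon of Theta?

Character polarity is set by the outgroup: the derived state is whichever differs from the outgroup's state, so for I, III the derived state is '-', and for the remaining characters it is '+'.
I (derived state '-') is shared by Eta and Theta — a synapomorphy uniting that clade.
Only Delta, Eta, and Theta show the derived state '+' for II, supporting them as a clade.
All ingroup taxa share the derived state '-' for III; it defines the ingroup but does not resolve relationships within it.
IV (derived state '+') is unique to Theta (autapomorphy; uninformative for grouping).
Most parsimonious ingroup topology: ((Delta,(Eta,Theta)),Gamma).
Theta and Eta form a cherry on this tree, so they are sister taxa.

Eta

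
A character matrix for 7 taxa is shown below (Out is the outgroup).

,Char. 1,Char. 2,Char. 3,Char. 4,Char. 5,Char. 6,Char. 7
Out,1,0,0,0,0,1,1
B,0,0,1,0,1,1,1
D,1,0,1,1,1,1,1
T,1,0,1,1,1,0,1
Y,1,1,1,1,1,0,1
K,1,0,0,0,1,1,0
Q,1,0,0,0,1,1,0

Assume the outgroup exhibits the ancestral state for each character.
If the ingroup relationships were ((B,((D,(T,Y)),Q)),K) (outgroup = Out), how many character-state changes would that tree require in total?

9

Map each character onto ((B,((D,(T,Y)),Q)),K) (rooted by Out) and count the minimum state changes it requires (Fitch parsimony):
Char. 1: 1; Char. 2: 1; Char. 3: 2; Char. 4: 1; Char. 5: 1; Char. 6: 1; Char. 7: 2.
Total tree length = 9.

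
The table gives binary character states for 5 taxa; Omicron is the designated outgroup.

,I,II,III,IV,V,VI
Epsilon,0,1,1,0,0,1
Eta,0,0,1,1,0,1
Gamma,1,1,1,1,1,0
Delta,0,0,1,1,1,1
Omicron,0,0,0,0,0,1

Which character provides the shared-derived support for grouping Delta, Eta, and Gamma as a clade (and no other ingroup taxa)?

IV

Character polarity is set by the outgroup: the derived state is whichever differs from the outgroup's state, so for VI the derived state is '0', and for the remaining characters it is '1'.
I (derived state '1') is unique to Gamma (autapomorphy; uninformative for grouping).
II groups Epsilon and Gamma, which is incompatible with the clades supported by the remaining characters; treating it as convergent (homoplasy) costs fewer steps than any alternative tree.
All ingroup taxa share the derived state '1' for III; it defines the ingroup but does not resolve relationships within it.
IV (derived state '1') is shared by Delta, Eta, and Gamma — a synapomorphy uniting that clade.
V: derived state '1' in Delta and Gamma only — synapomorphy for {Delta, Gamma}.
VI (derived state '0') is unique to Gamma (autapomorphy; uninformative for grouping).
Most parsimonious ingroup topology: (((Gamma,Delta),Eta),Epsilon).
The clade {Delta, Eta, Gamma} is supported by IV: its derived state '1' occurs in exactly those taxa and in no other taxon (including the outgroup).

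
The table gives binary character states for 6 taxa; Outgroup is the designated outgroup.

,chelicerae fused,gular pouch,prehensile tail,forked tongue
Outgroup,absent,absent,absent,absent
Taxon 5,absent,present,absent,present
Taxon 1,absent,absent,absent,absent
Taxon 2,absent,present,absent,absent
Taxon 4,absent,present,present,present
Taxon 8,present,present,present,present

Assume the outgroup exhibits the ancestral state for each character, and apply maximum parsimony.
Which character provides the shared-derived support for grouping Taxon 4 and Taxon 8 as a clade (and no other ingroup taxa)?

prehensile tail

The outgroup has state 'absent' for every character, so 'present' is the derived state throughout.
chelicerae fused (derived state 'present') is unique to Taxon 8 (autapomorphy; uninformative for grouping).
gular pouch (derived state 'present') is shared by Taxon 2, Taxon 4, Taxon 5, and Taxon 8 — a synapomorphy uniting that clade.
prehensile tail: derived state 'present' in Taxon 4 and Taxon 8 only — synapomorphy for {Taxon 4, Taxon 8}.
Only Taxon 4, Taxon 5, and Taxon 8 show the derived state 'present' for forked tongue, supporting them as a clade.
Most parsimonious ingroup topology: (((Taxon 5,(Taxon 4,Taxon 8)),Taxon 2),Taxon 1).
The clade {Taxon 4, Taxon 8} is supported by prehensile tail: its derived state 'present' occurs in exactly those taxa and in no other taxon (including the outgroup).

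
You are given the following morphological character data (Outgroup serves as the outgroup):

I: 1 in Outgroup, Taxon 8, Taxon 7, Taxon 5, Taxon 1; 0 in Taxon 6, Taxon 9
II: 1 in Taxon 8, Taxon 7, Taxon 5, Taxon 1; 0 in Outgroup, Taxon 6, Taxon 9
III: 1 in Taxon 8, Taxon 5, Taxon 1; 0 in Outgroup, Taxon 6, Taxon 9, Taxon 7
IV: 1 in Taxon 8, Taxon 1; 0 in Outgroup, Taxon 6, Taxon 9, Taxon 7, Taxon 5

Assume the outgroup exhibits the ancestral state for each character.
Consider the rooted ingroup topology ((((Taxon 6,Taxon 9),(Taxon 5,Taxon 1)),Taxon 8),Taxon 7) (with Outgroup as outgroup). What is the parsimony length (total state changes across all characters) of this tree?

Map each character onto ((((Taxon 6,Taxon 9),(Taxon 5,Taxon 1)),Taxon 8),Taxon 7) (rooted by Outgroup) and count the minimum state changes it requires (Fitch parsimony):
I: 1; II: 2; III: 2; IV: 2.
Total tree length = 7.

7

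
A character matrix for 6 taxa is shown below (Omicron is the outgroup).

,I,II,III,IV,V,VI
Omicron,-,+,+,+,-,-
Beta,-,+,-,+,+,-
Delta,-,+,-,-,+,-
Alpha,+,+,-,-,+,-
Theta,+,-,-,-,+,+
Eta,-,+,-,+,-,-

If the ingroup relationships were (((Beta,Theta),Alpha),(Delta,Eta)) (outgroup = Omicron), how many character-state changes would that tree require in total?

10

Map each character onto (((Beta,Theta),Alpha),(Delta,Eta)) (rooted by Omicron) and count the minimum state changes it requires (Fitch parsimony):
I: 2; II: 1; III: 1; IV: 3; V: 2; VI: 1.
Total tree length = 10.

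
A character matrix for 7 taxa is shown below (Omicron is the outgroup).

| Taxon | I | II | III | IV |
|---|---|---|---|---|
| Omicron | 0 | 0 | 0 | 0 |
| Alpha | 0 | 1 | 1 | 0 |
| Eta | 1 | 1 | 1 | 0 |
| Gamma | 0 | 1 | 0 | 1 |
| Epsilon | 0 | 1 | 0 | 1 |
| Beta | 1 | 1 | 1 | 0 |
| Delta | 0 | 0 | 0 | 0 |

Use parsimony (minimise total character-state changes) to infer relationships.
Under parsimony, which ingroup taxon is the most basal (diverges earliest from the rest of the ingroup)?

Delta

The outgroup has state '0' for every character, so '1' is the derived state throughout.
Only Beta and Eta show the derived state '1' for I, supporting them as a clade.
II (derived state '1') is shared by Alpha, Beta, Epsilon, Eta, and Gamma — a synapomorphy uniting that clade.
Only Alpha, Beta, and Eta show the derived state '1' for III, supporting them as a clade.
Only Epsilon and Gamma show the derived state '1' for IV, supporting them as a clade.
Most parsimonious ingroup topology: (((Alpha,(Eta,Beta)),(Gamma,Epsilon)),Delta).
Delta is sister to the clade containing all other ingroup taxa, so it is the earliest-diverging (most basal) ingroup lineage.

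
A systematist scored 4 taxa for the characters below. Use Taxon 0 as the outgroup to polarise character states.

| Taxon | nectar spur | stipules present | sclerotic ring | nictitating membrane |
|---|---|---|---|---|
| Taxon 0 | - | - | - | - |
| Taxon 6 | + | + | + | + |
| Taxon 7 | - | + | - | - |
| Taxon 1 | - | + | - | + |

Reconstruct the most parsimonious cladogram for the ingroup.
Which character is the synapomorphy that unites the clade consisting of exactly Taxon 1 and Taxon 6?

nictitating membrane

The outgroup has state '-' for every character, so '+' is the derived state throughout.
nectar spur (derived state '+') is unique to Taxon 6 (autapomorphy; uninformative for grouping).
stipules present (derived state '+') is shared by all ingroup taxa — unites the whole ingroup.
sclerotic ring: derived state '+' in Taxon 6 only — an autapomorphy, so it tells us nothing about relationships among taxa.
nictitating membrane: derived state '+' in Taxon 1 and Taxon 6 only — synapomorphy for {Taxon 1, Taxon 6}.
Most parsimonious ingroup topology: ((Taxon 6,Taxon 1),Taxon 7).
The clade {Taxon 1, Taxon 6} is supported by nictitating membrane: its derived state '+' occurs in exactly those taxa and in no other taxon (including the outgroup).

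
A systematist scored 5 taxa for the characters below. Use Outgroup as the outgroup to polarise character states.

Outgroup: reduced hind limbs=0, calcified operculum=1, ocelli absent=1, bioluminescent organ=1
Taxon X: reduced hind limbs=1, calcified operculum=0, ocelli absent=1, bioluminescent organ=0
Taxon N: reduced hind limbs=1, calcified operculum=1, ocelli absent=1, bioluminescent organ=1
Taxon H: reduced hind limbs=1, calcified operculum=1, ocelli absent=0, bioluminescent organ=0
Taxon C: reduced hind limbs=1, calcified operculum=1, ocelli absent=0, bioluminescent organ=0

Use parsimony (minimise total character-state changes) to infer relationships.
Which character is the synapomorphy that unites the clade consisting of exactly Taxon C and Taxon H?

Character polarity is set by the outgroup: the derived state is whichever differs from the outgroup's state, so for calcified operculum, ocelli absent, bioluminescent organ the derived state is '0', and for the remaining characters it is '1'.
reduced hind limbs (derived state '1') is shared by all ingroup taxa — unites the whole ingroup.
calcified operculum: derived state '0' in Taxon X only — an autapomorphy, so it tells us nothing about relationships among taxa.
ocelli absent (derived state '0') is shared by Taxon C and Taxon H — a synapomorphy uniting that clade.
bioluminescent organ (derived state '0') is shared by Taxon C, Taxon H, and Taxon X — a synapomorphy uniting that clade.
Most parsimonious ingroup topology: ((Taxon X,(Taxon C,Taxon H)),Taxon N).
The clade {Taxon C, Taxon H} is supported by ocelli absent: its derived state '0' occurs in exactly those taxa and in no other taxon (including the outgroup).

ocelli absent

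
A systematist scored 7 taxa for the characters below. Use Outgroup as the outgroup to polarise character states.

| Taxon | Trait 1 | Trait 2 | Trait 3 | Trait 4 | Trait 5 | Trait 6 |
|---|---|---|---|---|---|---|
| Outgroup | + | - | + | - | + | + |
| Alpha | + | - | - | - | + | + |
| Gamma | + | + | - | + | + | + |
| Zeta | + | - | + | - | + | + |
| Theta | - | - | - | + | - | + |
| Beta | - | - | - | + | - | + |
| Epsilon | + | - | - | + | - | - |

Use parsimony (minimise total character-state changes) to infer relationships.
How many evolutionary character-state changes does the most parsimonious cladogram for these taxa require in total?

Character polarity is set by the outgroup: the derived state is whichever differs from the outgroup's state, so for Trait 1, Trait 3, Trait 5, Trait 6 the derived state is '-', and for the remaining characters it is '+'.
Trait 1: derived state '-' in Beta and Theta only — synapomorphy for {Beta, Theta}.
Trait 2: derived state '+' in Gamma only — an autapomorphy, so it tells us nothing about relationships among taxa.
Trait 3 (derived state '-') is shared by Alpha, Beta, Epsilon, Gamma, and Theta — a synapomorphy uniting that clade.
Trait 4 (derived state '+') is shared by Beta, Epsilon, Gamma, and Theta — a synapomorphy uniting that clade.
Trait 5: derived state '-' in Beta, Epsilon, and Theta only — synapomorphy for {Beta, Epsilon, Theta}.
Trait 6 (derived state '-') is unique to Epsilon (autapomorphy; uninformative for grouping).
Most parsimonious ingroup topology: ((Alpha,(Gamma,((Theta,Beta),Epsilon))),Zeta).
Changes per character on this tree: Trait 1: 1; Trait 2: 1; Trait 3: 1; Trait 4: 1; Trait 5: 1; Trait 6: 1.
Total = 6.

6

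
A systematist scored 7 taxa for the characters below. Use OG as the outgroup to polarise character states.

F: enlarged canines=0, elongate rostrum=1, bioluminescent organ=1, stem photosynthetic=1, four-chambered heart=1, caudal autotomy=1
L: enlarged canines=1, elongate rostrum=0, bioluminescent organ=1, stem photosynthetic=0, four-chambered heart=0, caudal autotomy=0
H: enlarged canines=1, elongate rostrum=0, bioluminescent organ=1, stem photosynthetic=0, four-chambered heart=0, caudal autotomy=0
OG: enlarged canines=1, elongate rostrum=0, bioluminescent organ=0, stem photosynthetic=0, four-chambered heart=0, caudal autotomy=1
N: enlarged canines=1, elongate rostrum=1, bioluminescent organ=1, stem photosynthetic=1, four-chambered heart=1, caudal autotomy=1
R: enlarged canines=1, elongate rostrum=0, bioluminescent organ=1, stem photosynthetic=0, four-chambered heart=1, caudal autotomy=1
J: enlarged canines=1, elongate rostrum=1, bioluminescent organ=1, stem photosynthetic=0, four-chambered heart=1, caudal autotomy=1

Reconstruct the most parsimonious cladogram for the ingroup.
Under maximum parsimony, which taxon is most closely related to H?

Character polarity is set by the outgroup: the derived state is whichever differs from the outgroup's state, so for enlarged canines, caudal autotomy the derived state is '0', and for the remaining characters it is '1'.
enlarged canines: derived state '0' in F only — an autapomorphy, so it tells us nothing about relationships among taxa.
Only F, J, and N show the derived state '1' for elongate rostrum, supporting them as a clade.
bioluminescent organ (derived state '1') is shared by all ingroup taxa — unites the whole ingroup.
Only F and N show the derived state '1' for stem photosynthetic, supporting them as a clade.
four-chambered heart: derived state '1' in F, J, N, and R only — synapomorphy for {F, J, N, R}.
caudal autotomy (derived state '0') is shared by H and L — a synapomorphy uniting that clade.
Most parsimonious ingroup topology: (((J,(N,F)),R),(L,H)).
H and L form a cherry on this tree, so they are sister taxa.

L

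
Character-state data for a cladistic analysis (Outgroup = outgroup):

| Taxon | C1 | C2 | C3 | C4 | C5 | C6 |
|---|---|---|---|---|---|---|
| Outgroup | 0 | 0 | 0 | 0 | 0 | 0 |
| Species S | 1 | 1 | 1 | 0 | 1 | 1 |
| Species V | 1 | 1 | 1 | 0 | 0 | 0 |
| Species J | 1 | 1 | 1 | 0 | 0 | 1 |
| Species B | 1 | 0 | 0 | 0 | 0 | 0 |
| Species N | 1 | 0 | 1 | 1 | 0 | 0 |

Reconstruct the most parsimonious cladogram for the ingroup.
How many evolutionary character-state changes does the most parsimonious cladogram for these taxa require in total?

6

The outgroup has state '0' for every character, so '1' is the derived state throughout.
All ingroup taxa share the derived state '1' for C1; it defines the ingroup but does not resolve relationships within it.
C2: derived state '1' in Species J, Species S, and Species V only — synapomorphy for {Species J, Species S, Species V}.
Only Species J, Species N, Species S, and Species V show the derived state '1' for C3, supporting them as a clade.
C4: derived state '1' in Species N only — an autapomorphy, so it tells us nothing about relationships among taxa.
C5 (derived state '1') is unique to Species S (autapomorphy; uninformative for grouping).
Only Species J and Species S show the derived state '1' for C6, supporting them as a clade.
Most parsimonious ingroup topology: ((((Species S,Species J),Species V),Species N),Species B).
Changes per character on this tree: C1: 1; C2: 1; C3: 1; C4: 1; C5: 1; C6: 1.
Total = 6.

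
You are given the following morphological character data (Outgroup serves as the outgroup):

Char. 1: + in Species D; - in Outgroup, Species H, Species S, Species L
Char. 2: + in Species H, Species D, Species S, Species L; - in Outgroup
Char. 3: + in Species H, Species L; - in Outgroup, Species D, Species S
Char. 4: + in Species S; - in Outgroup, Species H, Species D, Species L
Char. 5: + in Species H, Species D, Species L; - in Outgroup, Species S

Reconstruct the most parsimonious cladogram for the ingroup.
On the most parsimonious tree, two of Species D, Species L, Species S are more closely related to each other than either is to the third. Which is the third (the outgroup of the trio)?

Species S

The outgroup has state '-' for every character, so '+' is the derived state throughout.
Char. 1: derived state '+' in Species D only — an autapomorphy, so it tells us nothing about relationships among taxa.
All ingroup taxa share the derived state '+' for Char. 2; it defines the ingroup but does not resolve relationships within it.
Only Species H and Species L show the derived state '+' for Char. 3, supporting them as a clade.
Char. 4 (derived state '+') is unique to Species S (autapomorphy; uninformative for grouping).
Char. 5 (derived state '+') is shared by Species D, Species H, and Species L — a synapomorphy uniting that clade.
Most parsimonious ingroup topology: (((Species H,Species L),Species D),Species S).
Species L and Species D share a more recent common ancestor with each other than either does with Species S, so Species S is the least closely related of the three.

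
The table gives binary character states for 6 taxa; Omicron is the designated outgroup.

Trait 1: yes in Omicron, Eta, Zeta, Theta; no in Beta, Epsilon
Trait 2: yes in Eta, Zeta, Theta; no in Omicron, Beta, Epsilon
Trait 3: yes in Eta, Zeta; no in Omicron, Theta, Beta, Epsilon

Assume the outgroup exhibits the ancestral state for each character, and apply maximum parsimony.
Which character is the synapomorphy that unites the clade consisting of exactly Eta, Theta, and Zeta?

Trait 2

Character polarity is set by the outgroup: the derived state is whichever differs from the outgroup's state, so for Trait 1 the derived state is 'no', and for the remaining characters it is 'yes'.
Only Beta and Epsilon show the derived state 'no' for Trait 1, supporting them as a clade.
Trait 2: derived state 'yes' in Eta, Theta, and Zeta only — synapomorphy for {Eta, Theta, Zeta}.
Only Eta and Zeta show the derived state 'yes' for Trait 3, supporting them as a clade.
Most parsimonious ingroup topology: (((Eta,Zeta),Theta),(Beta,Epsilon)).
The clade {Eta, Theta, Zeta} is supported by Trait 2: its derived state 'yes' occurs in exactly those taxa and in no other taxon (including the outgroup).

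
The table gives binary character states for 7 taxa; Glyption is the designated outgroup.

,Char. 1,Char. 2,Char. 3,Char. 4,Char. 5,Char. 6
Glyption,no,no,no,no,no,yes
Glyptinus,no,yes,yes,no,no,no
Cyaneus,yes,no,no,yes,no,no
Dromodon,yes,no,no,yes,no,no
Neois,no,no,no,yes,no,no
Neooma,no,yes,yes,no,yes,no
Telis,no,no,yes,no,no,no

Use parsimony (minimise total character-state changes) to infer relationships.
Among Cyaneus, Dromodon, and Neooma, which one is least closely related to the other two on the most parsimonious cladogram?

Neooma

Character polarity is set by the outgroup: the derived state is whichever differs from the outgroup's state, so for Char. 6 the derived state is 'no', and for the remaining characters it is 'yes'.
Char. 1 (derived state 'yes') is shared by Cyaneus and Dromodon — a synapomorphy uniting that clade.
Char. 2 (derived state 'yes') is shared by Glyptinus and Neooma — a synapomorphy uniting that clade.
Char. 3 (derived state 'yes') is shared by Glyptinus, Neooma, and Telis — a synapomorphy uniting that clade.
Char. 4 (derived state 'yes') is shared by Cyaneus, Dromodon, and Neois — a synapomorphy uniting that clade.
Char. 5: derived state 'yes' in Neooma only — an autapomorphy, so it tells us nothing about relationships among taxa.
Char. 6 (derived state 'no') is shared by all ingroup taxa — unites the whole ingroup.
Most parsimonious ingroup topology: (((Glyptinus,Neooma),Telis),((Cyaneus,Dromodon),Neois)).
Dromodon and Cyaneus share a more recent common ancestor with each other than either does with Neooma, so Neooma is the least closely related of the three.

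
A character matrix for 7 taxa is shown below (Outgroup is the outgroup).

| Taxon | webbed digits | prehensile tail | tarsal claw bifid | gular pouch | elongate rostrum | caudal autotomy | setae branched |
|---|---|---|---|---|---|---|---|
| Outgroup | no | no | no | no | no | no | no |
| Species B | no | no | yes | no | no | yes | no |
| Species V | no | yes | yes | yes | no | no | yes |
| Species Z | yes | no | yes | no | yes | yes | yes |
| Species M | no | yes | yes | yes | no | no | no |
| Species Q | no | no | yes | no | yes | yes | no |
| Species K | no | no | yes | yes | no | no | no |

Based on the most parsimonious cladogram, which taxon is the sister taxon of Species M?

The outgroup has state 'no' for every character, so 'yes' is the derived state throughout.
webbed digits (derived state 'yes') is unique to Species Z (autapomorphy; uninformative for grouping).
prehensile tail (derived state 'yes') is shared by Species M and Species V — a synapomorphy uniting that clade.
All ingroup taxa share the derived state 'yes' for tarsal claw bifid; it defines the ingroup but does not resolve relationships within it.
Only Species K, Species M, and Species V show the derived state 'yes' for gular pouch, supporting them as a clade.
elongate rostrum: derived state 'yes' in Species Q and Species Z only — synapomorphy for {Species Q, Species Z}.
caudal autotomy: derived state 'yes' in Species B, Species Q, and Species Z only — synapomorphy for {Species B, Species Q, Species Z}.
setae branched groups Species V and Species Z, which is incompatible with the clades supported by the remaining characters; treating it as convergent (homoplasy) costs fewer steps than any alternative tree.
Most parsimonious ingroup topology: ((Species B,(Species Z,Species Q)),((Species V,Species M),Species K)).
Species M and Species V form a cherry on this tree, so they are sister taxa.

Species V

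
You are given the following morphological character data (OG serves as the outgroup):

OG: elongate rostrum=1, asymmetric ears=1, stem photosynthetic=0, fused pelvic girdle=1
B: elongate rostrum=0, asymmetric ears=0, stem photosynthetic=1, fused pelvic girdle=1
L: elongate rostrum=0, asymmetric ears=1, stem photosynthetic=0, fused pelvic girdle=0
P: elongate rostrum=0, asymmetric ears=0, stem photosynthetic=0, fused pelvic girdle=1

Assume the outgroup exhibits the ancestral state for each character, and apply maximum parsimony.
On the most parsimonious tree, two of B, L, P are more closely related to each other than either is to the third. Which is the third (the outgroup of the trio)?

Character polarity is set by the outgroup: the derived state is whichever differs from the outgroup's state, so for elongate rostrum, asymmetric ears, fused pelvic girdle the derived state is '0', and for the remaining characters it is '1'.
All ingroup taxa share the derived state '0' for elongate rostrum; it defines the ingroup but does not resolve relationships within it.
Only B and P show the derived state '0' for asymmetric ears, supporting them as a clade.
stem photosynthetic (derived state '1') is unique to B (autapomorphy; uninformative for grouping).
fused pelvic girdle (derived state '0') is unique to L (autapomorphy; uninformative for grouping).
Most parsimonious ingroup topology: ((B,P),L).
B and P share a more recent common ancestor with each other than either does with L, so L is the least closely related of the three.

L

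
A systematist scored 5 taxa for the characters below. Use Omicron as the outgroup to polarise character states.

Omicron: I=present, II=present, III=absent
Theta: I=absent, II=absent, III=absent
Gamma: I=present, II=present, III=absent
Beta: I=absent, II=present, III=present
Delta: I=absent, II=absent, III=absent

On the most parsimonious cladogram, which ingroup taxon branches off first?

Gamma

Character polarity is set by the outgroup: the derived state is whichever differs from the outgroup's state, so for I, II the derived state is 'absent', and for the remaining characters it is 'present'.
I: derived state 'absent' in Beta, Delta, and Theta only — synapomorphy for {Beta, Delta, Theta}.
Only Delta and Theta show the derived state 'absent' for II, supporting them as a clade.
III (derived state 'present') is unique to Beta (autapomorphy; uninformative for grouping).
Most parsimonious ingroup topology: (((Theta,Delta),Beta),Gamma).
Gamma is sister to the clade containing all other ingroup taxa, so it is the earliest-diverging (most basal) ingroup lineage.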